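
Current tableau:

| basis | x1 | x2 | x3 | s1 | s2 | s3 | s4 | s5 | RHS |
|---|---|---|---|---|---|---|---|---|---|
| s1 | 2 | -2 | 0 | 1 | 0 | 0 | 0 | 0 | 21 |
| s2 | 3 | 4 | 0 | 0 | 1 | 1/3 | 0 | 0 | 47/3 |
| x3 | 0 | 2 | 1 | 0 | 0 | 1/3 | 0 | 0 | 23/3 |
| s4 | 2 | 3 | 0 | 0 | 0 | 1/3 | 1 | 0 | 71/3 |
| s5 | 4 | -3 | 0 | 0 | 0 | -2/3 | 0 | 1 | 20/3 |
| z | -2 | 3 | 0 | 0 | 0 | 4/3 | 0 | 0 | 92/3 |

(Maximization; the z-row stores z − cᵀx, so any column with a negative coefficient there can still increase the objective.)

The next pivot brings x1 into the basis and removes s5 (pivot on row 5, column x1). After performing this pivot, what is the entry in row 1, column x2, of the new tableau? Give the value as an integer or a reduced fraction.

Pivot element is row 5, column x1: 4.
Normalize row 5: new (row 5, x2) = (-3)/4 = -3/4.
row 1 ← row 1 − 2·(new row 5): -2 − 2·(-3/4) = -1/2.

-1/2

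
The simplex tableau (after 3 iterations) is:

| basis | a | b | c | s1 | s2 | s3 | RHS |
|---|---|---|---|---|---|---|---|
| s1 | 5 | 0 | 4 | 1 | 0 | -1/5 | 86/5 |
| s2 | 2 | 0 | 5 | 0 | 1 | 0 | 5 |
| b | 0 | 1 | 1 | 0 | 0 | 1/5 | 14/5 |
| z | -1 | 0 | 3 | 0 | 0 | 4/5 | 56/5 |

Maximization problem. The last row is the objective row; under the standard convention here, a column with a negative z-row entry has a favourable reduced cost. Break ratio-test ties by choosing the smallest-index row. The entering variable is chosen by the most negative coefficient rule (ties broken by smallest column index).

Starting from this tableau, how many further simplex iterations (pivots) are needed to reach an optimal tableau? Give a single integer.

1

pivot: a in, s2 out → z = 137/10
No improving column remains; optimal.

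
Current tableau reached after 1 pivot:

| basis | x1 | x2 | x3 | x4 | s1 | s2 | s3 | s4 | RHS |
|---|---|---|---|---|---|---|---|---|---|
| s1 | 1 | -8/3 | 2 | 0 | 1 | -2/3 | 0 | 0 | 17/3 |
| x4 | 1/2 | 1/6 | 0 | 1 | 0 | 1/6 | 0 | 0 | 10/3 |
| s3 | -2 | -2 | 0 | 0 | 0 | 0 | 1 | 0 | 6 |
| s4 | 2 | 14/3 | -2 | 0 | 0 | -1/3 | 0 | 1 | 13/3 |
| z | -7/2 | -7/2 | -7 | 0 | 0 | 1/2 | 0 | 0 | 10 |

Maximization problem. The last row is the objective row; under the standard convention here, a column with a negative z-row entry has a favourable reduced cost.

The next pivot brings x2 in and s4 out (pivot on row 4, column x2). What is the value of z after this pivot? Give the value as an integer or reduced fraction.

53/4

Minimum ratio for x2: (13/3)/(14/3) = 13/14.
z changes by −(z-row coeff of x2)·ratio = −(-7/2)·(13/14) = 13/4.
New z = 10 + (13/4) = 53/4.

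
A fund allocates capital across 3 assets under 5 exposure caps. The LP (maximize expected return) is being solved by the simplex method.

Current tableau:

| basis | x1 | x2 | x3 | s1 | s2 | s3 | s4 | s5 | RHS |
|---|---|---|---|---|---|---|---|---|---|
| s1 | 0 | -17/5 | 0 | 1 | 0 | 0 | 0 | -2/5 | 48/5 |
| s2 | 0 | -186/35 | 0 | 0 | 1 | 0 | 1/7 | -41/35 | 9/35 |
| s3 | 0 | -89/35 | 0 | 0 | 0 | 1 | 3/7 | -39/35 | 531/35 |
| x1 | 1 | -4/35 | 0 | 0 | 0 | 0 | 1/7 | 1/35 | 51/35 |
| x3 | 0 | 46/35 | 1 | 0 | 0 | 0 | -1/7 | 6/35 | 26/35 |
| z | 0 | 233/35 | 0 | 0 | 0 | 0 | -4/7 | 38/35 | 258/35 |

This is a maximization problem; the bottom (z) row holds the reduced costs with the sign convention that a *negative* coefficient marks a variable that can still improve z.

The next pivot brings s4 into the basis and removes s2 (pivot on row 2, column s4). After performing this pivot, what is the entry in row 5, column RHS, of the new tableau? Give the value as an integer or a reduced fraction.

Pivot element is row 2, column s4: 1/7.
Normalize row 2: new (row 2, RHS) = (9/35)/(1/7) = 9/5.
row 5 ← row 5 − (-1/7)·(new row 2): 26/35 − (-1/7)·(9/5) = 1.

1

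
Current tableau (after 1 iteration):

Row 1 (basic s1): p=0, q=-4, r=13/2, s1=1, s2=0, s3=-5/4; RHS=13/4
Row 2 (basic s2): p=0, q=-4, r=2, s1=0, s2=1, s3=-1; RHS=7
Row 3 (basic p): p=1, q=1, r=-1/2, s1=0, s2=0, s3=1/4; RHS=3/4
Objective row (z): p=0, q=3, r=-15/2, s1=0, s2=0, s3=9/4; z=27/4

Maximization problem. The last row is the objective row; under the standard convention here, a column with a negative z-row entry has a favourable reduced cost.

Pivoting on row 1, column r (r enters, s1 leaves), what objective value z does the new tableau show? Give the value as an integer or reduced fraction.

21/2

Minimum ratio for r: (13/4)/(13/2) = 1/2.
z changes by −(z-row coeff of r)·ratio = −(-15/2)·(1/2) = 15/4.
New z = 27/4 + (15/4) = 21/2.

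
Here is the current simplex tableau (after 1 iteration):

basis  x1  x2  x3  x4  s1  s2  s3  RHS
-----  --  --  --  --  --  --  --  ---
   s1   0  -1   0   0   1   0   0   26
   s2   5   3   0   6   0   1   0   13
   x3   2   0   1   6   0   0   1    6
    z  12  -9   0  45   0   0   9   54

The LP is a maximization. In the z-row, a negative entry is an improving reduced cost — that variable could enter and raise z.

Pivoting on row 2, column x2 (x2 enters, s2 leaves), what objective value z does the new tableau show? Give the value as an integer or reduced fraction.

Minimum ratio for x2: 13/3 = 13/3.
z changes by −(z-row coeff of x2)·ratio = −(-9)·(13/3) = 39.
New z = 54 + 39 = 93.

93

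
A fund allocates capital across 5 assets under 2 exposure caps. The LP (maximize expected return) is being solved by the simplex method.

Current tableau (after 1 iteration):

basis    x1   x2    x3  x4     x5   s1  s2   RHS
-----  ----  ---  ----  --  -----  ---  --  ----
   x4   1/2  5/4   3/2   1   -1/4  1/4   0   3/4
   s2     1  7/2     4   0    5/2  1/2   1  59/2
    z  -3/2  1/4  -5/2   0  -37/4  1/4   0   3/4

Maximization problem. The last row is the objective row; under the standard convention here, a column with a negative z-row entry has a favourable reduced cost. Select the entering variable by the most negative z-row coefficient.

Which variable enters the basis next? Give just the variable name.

x5

Objective-row coefficients: x1: -3/2, x2: 1/4, x3: -5/2, x4: 0, x5: -37/4, s1: 1/4, s2: 0.
The most negative is -37/4 in column x5, so x5 enters.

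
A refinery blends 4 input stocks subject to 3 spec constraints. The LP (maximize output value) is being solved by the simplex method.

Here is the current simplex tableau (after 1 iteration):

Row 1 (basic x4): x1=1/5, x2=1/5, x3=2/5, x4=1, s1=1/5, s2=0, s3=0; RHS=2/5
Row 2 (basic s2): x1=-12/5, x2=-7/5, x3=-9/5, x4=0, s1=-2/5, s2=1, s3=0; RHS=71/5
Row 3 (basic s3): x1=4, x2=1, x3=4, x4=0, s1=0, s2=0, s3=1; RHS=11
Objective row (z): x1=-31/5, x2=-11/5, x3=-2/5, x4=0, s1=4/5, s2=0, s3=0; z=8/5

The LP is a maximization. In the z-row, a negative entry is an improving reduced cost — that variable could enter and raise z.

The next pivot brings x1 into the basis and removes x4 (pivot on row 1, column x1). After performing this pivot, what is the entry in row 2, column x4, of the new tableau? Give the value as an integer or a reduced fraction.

Pivot element is row 1, column x1: 1/5.
Normalize row 1: new (row 1, x4) = 1/(1/5) = 5.
row 2 ← row 2 − (-12/5)·(new row 1): 0 − (-12/5)·5 = 12.

12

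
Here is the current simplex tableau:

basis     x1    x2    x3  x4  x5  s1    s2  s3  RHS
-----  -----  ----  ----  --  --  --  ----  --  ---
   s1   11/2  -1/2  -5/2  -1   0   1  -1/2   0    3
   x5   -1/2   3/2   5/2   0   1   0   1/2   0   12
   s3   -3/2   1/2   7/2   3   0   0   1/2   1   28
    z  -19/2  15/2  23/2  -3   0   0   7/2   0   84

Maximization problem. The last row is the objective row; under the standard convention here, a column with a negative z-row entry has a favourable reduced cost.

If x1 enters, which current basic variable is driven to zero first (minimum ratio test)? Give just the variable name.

s1

Ratios: row 1 (s1): 3/(11/2) = 6/11; row 2 (x5): entry -1/2 ≤ 0, skip; row 3 (s3): entry -3/2 ≤ 0, skip.
Minimum ratio 6/11 is in the s1 row, so s1 leaves.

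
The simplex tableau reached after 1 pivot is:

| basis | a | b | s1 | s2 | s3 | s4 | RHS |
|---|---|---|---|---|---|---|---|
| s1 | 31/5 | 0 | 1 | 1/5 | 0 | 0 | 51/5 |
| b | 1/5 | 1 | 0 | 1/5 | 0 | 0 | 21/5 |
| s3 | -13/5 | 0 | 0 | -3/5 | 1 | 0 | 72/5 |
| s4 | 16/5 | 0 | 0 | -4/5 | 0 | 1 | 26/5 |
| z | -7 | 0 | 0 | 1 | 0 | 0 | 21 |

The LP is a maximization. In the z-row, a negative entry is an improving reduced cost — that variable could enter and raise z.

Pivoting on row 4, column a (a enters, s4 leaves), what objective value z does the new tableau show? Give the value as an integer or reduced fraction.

Minimum ratio for a: (26/5)/(16/5) = 13/8.
z changes by −(z-row coeff of a)·ratio = −(-7)·(13/8) = 91/8.
New z = 21 + (91/8) = 259/8.

259/8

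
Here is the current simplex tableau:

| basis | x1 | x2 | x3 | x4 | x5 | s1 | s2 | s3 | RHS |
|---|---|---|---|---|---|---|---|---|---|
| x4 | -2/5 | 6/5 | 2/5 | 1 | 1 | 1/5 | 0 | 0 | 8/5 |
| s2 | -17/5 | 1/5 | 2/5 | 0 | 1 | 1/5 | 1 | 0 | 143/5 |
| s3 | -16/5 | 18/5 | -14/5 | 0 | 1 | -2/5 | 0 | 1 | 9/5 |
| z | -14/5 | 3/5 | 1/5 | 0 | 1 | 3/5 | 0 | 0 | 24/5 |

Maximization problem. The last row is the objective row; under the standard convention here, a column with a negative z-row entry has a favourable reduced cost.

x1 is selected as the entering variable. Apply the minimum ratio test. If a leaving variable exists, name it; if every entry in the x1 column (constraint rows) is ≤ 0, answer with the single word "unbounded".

unbounded

x1-column entries: row 1: -2/5, row 2: -17/5, row 3: -16/5. All ≤ 0, so x1 can increase without bound; the LP is unbounded in this direction.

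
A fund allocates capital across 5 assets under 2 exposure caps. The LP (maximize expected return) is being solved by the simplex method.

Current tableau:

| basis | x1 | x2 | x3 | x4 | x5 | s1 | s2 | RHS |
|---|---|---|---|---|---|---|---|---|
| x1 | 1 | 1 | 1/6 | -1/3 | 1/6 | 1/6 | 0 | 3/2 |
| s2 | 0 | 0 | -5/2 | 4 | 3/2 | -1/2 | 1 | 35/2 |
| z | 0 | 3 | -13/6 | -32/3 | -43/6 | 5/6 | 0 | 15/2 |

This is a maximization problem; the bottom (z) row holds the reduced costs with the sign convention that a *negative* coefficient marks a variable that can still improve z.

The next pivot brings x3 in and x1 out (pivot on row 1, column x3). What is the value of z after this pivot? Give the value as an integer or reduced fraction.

Minimum ratio for x3: (3/2)/(1/6) = 9.
z changes by −(z-row coeff of x3)·ratio = −(-13/6)·9 = 39/2.
New z = 15/2 + (39/2) = 27.

27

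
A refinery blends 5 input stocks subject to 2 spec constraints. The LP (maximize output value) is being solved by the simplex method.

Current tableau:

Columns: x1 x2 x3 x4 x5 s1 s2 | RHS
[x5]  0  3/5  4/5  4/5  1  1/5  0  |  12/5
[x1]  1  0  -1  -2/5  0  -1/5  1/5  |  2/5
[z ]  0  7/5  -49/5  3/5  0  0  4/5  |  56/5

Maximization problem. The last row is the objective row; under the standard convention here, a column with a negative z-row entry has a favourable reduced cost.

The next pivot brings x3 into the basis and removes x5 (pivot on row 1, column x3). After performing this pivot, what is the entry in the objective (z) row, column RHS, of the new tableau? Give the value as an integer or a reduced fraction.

Pivot element is row 1, column x3: 4/5.
Normalize row 1: new (row 1, RHS) = (12/5)/(4/5) = 3.
z-row ← z-row − (-49/5)·(new row 1): 56/5 − (-49/5)·3 = 203/5.

203/5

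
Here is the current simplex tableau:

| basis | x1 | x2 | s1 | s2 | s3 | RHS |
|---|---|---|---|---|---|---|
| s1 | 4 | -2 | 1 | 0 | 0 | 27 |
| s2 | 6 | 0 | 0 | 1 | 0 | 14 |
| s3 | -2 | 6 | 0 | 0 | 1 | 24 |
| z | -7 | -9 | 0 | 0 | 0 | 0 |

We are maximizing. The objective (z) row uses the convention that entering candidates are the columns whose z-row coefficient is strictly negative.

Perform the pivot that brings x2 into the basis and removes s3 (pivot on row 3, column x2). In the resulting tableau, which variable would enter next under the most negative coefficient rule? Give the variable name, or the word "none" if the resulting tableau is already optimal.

x1

Pivot element 6. New z-row = old z-row − (-9)·(row 3/6).
Updated z-row coefficients: x1: -10, x2: 0, s1: 0, s2: 0, s3: 3/2.
The most negative is -10 in column x1, so x1 would enter next.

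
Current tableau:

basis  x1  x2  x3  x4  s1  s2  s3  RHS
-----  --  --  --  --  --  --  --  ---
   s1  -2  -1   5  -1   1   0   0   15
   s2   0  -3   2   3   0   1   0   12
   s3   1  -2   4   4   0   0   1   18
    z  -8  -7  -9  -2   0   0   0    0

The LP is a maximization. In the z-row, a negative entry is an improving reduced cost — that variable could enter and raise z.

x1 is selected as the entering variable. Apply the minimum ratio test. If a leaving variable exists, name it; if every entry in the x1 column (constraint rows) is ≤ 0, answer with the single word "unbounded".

s3

Ratios: row 1 (s1): entry -2 ≤ 0, skip; row 2 (s2): entry 0 ≤ 0, skip; row 3 (s3): 18/1 = 18.
Minimum ratio is in the s3 row, so s3 leaves.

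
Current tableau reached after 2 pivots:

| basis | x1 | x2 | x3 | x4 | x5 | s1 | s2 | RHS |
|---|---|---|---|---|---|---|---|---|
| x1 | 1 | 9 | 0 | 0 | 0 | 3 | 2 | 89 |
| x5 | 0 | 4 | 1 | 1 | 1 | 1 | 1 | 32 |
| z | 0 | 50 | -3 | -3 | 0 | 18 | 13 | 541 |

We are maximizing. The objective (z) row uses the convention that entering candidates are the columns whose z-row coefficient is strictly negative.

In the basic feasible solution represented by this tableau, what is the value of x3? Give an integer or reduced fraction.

x3 is nonbasic (not in the basis column), so its value in the current BFS is 0.

0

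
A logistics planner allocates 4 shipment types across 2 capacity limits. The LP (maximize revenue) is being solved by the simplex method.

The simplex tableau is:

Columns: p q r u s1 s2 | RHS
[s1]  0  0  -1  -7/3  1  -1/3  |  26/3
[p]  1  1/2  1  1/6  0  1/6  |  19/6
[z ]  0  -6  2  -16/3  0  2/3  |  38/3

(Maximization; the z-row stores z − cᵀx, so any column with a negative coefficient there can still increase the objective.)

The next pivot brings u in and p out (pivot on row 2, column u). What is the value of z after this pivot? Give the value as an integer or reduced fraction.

Minimum ratio for u: (19/6)/(1/6) = 19.
z changes by −(z-row coeff of u)·ratio = −(-16/3)·19 = 304/3.
New z = 38/3 + (304/3) = 114.

114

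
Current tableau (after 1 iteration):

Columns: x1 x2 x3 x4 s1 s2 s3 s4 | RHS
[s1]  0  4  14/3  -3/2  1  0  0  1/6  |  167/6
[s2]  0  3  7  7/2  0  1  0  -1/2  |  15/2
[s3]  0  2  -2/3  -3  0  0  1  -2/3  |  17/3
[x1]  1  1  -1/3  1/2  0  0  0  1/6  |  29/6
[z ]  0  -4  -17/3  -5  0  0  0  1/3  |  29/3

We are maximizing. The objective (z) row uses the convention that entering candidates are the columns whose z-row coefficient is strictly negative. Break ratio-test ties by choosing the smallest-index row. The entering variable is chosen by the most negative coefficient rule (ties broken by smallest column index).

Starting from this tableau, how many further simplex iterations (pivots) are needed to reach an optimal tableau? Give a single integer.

pivot: x3 in, s2 out → z = 661/42
pivot: x4 in, x3 out → z = 428/21
pivot: s4 in, x1 out → z = 132/5
No improving column remains; optimal.

3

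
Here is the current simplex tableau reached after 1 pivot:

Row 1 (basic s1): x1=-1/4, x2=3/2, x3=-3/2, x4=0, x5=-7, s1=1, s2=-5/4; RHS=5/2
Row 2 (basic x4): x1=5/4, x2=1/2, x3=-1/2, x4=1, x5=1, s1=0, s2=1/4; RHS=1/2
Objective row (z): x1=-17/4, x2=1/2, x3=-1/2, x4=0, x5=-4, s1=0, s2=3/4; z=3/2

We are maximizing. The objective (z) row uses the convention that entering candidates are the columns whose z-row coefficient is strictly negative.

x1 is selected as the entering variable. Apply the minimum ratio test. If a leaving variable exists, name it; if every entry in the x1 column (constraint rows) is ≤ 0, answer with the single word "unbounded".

Ratios: row 1 (s1): entry -1/4 ≤ 0, skip; row 2 (x4): (1/2)/(5/4) = 2/5.
Minimum ratio is in the x4 row, so x4 leaves.

x4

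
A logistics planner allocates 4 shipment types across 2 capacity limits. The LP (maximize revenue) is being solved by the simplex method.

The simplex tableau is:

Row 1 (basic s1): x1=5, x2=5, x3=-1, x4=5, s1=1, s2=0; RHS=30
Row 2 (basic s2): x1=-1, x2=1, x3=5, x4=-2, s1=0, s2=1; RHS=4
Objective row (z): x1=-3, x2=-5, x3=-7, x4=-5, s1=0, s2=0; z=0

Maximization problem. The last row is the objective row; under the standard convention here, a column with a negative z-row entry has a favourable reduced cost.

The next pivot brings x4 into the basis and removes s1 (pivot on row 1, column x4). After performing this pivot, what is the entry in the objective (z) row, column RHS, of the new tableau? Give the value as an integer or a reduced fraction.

Pivot element is row 1, column x4: 5.
Normalize row 1: new (row 1, RHS) = 30/5 = 6.
z-row ← z-row − (-5)·(new row 1): 0 − (-5)·6 = 30.

30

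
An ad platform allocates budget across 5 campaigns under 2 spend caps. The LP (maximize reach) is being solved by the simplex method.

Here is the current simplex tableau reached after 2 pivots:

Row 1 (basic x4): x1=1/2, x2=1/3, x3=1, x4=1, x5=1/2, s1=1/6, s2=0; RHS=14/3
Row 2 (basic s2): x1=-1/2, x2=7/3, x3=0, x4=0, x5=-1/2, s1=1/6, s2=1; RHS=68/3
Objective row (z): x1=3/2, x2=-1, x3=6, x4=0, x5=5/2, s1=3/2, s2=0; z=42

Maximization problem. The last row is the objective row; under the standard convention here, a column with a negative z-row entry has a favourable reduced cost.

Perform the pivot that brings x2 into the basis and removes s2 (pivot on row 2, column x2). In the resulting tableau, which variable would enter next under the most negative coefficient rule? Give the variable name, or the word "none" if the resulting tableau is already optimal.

Pivot element 7/3. New z-row = old z-row − (-1)·(row 2/(7/3)).
Updated z-row coefficients: x1: 9/7, x2: 0, x3: 6, x4: 0, x5: 16/7, s1: 11/7, s2: 3/7.
No coefficient is strictly negative; the tableau after this pivot is optimal.

none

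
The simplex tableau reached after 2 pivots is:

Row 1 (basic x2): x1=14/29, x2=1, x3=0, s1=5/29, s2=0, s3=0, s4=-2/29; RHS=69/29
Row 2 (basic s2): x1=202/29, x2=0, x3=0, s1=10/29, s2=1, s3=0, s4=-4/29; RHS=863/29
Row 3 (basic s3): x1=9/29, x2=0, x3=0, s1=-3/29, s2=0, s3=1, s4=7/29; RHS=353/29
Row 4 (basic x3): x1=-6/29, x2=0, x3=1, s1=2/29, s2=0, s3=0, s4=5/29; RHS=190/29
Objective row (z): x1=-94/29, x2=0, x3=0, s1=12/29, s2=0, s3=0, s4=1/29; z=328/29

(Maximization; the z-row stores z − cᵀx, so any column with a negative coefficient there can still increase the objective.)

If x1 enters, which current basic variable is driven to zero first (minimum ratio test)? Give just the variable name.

s2

Ratios: row 1 (x2): (69/29)/(14/29) = 69/14; row 2 (s2): (863/29)/(202/29) = 863/202; row 3 (s3): (353/29)/(9/29) = 353/9; row 4 (x3): entry -6/29 ≤ 0, skip.
Minimum ratio 863/202 is in the s2 row, so s2 leaves.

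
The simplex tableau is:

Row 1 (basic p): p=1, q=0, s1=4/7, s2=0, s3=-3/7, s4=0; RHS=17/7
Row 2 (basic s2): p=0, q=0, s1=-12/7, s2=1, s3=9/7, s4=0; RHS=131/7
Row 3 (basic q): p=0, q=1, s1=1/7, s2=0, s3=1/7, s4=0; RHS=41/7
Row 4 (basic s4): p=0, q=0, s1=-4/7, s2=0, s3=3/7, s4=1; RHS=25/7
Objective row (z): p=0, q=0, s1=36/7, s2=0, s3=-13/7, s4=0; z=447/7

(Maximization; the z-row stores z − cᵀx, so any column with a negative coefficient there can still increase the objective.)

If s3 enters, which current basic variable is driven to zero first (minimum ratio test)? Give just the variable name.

Ratios: row 1 (p): entry -3/7 ≤ 0, skip; row 2 (s2): (131/7)/(9/7) = 131/9; row 3 (q): (41/7)/(1/7) = 41; row 4 (s4): (25/7)/(3/7) = 25/3.
Minimum ratio 25/3 is in the s4 row, so s4 leaves.

s4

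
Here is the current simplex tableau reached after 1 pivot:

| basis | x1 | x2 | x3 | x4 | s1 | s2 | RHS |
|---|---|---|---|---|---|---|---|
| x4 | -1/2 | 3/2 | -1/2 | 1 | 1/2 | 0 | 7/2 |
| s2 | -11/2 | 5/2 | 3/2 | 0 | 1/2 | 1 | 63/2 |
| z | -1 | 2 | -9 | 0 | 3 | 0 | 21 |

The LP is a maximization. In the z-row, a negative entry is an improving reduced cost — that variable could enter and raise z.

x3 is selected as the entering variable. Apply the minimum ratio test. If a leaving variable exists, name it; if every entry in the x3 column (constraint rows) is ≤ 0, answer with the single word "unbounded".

Ratios: row 1 (x4): entry -1/2 ≤ 0, skip; row 2 (s2): (63/2)/(3/2) = 21.
Minimum ratio is in the s2 row, so s2 leaves.

s2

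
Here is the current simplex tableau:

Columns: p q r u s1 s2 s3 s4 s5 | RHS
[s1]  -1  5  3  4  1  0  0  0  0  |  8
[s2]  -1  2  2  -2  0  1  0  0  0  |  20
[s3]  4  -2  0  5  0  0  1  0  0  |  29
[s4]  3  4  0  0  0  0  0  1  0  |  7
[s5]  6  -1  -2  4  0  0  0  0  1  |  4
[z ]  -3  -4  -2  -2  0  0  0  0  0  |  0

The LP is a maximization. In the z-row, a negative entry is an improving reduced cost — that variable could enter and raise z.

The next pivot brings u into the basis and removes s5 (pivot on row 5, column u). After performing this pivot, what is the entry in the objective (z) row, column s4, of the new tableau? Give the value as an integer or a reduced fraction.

Pivot element is row 5, column u: 4.
Normalize row 5: new (row 5, s4) = 0/4 = 0.
z-row ← z-row − (-2)·(new row 5): 0 − (-2)·0 = 0.

0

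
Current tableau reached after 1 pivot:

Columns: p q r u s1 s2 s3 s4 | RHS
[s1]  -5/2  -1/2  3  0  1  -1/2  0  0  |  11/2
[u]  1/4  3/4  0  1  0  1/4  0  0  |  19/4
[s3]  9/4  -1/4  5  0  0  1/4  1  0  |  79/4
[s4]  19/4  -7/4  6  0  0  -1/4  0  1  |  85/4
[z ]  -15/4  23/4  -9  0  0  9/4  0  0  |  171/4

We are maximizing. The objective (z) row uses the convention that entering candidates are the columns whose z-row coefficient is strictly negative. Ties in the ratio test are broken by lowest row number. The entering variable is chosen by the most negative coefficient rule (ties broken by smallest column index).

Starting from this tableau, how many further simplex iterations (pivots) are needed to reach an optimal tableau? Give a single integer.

pivot: r in, s1 out → z = 237/4
pivot: p in, s4 out → z = 924/13
No improving column remains; optimal.

2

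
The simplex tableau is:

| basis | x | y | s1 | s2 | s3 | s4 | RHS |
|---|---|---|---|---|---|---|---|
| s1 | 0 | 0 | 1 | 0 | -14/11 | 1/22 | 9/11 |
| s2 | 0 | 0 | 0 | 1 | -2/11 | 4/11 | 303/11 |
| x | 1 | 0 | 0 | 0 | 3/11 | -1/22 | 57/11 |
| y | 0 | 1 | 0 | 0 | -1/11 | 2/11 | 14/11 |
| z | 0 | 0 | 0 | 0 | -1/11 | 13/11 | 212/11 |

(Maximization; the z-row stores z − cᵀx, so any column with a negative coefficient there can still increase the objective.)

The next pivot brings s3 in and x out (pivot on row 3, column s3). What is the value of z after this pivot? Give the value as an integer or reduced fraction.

Minimum ratio for s3: (57/11)/(3/11) = 19.
z changes by −(z-row coeff of s3)·ratio = −(-1/11)·19 = 19/11.
New z = 212/11 + (19/11) = 21.

21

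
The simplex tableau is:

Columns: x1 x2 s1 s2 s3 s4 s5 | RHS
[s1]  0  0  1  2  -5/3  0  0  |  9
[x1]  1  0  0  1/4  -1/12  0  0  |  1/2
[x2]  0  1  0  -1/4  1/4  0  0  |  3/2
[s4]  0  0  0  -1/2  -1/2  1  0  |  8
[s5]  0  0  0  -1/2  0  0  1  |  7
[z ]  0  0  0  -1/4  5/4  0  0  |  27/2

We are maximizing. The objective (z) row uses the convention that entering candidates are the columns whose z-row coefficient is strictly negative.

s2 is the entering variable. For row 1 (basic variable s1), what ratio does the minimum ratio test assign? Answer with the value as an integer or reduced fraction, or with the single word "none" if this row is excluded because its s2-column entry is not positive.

9/2

Ratio = RHS / (s2 entry) = 9 / 2 = 9/2.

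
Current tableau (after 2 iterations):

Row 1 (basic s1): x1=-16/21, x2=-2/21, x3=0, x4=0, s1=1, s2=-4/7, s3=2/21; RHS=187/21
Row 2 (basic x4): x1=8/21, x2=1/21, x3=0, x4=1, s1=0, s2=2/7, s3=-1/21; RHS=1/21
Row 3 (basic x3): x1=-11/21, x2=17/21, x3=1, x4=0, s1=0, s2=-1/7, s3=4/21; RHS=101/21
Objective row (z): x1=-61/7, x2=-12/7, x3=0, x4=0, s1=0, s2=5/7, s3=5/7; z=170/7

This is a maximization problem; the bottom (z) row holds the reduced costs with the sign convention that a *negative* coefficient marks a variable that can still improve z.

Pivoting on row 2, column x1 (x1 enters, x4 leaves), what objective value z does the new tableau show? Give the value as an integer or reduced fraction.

203/8

Minimum ratio for x1: (1/21)/(8/21) = 1/8.
z changes by −(z-row coeff of x1)·ratio = −(-61/7)·(1/8) = 61/56.
New z = 170/7 + (61/56) = 203/8.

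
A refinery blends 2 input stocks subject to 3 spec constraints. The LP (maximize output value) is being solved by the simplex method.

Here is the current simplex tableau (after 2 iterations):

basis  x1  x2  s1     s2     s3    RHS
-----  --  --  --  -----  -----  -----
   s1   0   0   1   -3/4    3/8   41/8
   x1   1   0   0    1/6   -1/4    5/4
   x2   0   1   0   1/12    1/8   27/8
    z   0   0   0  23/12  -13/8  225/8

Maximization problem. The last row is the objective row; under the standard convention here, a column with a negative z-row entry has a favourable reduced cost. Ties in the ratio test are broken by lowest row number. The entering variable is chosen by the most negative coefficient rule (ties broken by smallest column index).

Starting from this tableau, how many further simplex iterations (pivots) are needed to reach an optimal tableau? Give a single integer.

2

pivot: s3 in, s1 out → z = 151/3
pivot: s2 in, x2 out → z = 57
No improving column remains; optimal.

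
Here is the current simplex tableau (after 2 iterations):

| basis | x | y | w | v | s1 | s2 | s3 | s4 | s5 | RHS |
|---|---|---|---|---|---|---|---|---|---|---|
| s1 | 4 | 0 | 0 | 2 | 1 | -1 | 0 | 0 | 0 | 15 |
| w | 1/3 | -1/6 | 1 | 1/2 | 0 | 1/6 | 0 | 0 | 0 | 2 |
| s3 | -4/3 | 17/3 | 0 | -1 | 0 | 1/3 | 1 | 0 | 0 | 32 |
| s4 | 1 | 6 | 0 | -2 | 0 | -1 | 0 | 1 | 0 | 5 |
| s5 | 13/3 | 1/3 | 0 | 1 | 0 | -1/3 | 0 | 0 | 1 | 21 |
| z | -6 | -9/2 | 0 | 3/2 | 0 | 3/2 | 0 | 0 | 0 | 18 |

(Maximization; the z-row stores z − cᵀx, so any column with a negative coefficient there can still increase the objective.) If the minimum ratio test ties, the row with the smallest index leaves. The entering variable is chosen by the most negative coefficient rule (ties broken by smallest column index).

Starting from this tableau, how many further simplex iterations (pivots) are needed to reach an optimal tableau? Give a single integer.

pivot: x in, s1 out → z = 81/2
pivot: y in, s4 out → z = 663/16
pivot: s2 in, w out → z = 477/11
No improving column remains; optimal.

3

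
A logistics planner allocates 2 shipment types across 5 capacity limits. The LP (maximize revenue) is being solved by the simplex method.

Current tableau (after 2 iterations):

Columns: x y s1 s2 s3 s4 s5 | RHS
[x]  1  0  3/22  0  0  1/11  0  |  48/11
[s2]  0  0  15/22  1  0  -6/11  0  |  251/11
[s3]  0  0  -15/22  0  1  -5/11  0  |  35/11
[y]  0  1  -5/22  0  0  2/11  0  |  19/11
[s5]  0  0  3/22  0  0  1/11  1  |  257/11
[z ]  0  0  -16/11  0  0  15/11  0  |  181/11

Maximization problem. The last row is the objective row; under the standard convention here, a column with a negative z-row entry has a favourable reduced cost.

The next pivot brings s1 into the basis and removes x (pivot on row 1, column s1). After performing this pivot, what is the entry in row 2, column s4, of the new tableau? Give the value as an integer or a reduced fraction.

Pivot element is row 1, column s1: 3/22.
Normalize row 1: new (row 1, s4) = (1/11)/(3/22) = 2/3.
row 2 ← row 2 − (15/22)·(new row 1): -6/11 − (15/22)·(2/3) = -1.

-1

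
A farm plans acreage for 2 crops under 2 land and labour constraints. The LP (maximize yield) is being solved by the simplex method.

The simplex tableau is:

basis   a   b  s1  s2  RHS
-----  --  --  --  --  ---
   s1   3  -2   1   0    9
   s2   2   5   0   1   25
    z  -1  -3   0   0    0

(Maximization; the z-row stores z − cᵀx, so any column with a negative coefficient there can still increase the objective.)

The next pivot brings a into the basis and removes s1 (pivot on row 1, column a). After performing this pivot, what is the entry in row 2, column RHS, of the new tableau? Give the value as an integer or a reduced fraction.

19

Pivot element is row 1, column a: 3.
Normalize row 1: new (row 1, RHS) = 9/3 = 3.
row 2 ← row 2 − 2·(new row 1): 25 − 2·3 = 19.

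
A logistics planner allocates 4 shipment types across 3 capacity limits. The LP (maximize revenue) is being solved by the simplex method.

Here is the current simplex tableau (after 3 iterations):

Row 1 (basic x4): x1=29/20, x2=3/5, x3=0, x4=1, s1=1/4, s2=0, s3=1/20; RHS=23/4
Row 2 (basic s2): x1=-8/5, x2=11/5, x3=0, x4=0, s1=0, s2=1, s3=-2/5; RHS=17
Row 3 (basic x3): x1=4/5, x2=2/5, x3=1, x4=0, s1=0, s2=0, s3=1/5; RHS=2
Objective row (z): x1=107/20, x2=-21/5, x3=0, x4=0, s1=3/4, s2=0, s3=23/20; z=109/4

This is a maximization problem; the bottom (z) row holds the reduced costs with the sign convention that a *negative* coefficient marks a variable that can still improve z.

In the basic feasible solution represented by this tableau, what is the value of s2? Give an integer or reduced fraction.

s2 is basic (row 2); its value is the RHS of that row: 17.

17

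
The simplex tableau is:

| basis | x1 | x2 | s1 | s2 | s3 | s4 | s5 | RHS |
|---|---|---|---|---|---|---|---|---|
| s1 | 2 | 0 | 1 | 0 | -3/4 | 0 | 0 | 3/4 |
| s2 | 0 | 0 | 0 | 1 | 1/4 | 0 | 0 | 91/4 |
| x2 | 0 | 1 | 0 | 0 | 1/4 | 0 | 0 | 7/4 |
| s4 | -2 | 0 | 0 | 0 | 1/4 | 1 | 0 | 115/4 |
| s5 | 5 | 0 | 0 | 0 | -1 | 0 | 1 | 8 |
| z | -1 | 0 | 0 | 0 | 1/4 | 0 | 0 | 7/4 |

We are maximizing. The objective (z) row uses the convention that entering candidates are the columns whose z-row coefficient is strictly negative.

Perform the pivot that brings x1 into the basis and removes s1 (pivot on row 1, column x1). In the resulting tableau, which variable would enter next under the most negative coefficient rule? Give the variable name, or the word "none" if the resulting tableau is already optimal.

Pivot element 2. New z-row = old z-row − (-1)·(row 1/2).
Updated z-row coefficients: x1: 0, x2: 0, s1: 1/2, s2: 0, s3: -1/8, s4: 0, s5: 0.
The most negative is -1/8 in column s3, so s3 would enter next.

s3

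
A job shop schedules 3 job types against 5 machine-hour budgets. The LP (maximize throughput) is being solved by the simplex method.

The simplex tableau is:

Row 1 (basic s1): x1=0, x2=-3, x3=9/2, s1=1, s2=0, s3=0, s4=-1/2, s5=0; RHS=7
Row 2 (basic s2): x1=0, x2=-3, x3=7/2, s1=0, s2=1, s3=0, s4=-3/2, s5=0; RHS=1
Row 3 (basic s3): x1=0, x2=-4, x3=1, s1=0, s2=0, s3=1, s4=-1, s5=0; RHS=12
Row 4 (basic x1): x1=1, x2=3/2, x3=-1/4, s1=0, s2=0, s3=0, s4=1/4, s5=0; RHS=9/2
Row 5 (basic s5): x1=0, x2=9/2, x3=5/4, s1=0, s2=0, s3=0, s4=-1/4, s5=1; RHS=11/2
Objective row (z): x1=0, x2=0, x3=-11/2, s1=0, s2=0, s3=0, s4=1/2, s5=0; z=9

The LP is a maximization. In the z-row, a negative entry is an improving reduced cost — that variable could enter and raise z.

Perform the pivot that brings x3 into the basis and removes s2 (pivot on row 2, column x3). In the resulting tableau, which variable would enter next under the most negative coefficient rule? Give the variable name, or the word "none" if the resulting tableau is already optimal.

x2

Pivot element 7/2. New z-row = old z-row − (-11/2)·(row 2/(7/2)).
Updated z-row coefficients: x1: 0, x2: -33/7, x3: 0, s1: 0, s2: 11/7, s3: 0, s4: -13/7, s5: 0.
The most negative is -33/7 in column x2, so x2 would enter next.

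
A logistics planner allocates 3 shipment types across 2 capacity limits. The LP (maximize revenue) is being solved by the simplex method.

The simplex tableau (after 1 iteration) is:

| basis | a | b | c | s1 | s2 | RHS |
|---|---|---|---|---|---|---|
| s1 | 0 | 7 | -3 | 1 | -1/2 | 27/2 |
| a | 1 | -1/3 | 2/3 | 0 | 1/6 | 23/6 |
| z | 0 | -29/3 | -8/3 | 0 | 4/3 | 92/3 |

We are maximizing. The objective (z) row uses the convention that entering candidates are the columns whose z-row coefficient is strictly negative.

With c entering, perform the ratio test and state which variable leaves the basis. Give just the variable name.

Ratios: row 1 (s1): entry -3 ≤ 0, skip; row 2 (a): (23/6)/(2/3) = 23/4.
Minimum ratio 23/4 is in the a row, so a leaves.

a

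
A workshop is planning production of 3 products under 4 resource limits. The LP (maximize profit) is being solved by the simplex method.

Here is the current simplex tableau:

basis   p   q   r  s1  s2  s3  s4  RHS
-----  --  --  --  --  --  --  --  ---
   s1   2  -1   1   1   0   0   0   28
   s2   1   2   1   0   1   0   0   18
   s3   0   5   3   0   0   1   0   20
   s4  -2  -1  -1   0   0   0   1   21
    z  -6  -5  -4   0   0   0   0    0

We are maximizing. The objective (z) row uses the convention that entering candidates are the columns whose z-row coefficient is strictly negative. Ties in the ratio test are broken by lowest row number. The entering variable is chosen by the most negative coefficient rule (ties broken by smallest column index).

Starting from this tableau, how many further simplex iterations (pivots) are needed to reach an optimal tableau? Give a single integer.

2

pivot: p in, s1 out → z = 84
pivot: q in, s2 out → z = 484/5
No improving column remains; optimal.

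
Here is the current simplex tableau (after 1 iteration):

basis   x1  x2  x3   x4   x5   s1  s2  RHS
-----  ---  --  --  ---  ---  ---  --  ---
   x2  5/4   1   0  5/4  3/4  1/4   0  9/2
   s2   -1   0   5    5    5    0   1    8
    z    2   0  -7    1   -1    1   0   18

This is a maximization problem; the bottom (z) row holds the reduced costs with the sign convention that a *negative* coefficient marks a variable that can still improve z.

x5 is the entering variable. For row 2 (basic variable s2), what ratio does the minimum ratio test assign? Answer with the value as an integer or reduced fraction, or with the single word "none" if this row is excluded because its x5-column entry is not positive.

8/5

Ratio = RHS / (x5 entry) = 8 / 5 = 8/5.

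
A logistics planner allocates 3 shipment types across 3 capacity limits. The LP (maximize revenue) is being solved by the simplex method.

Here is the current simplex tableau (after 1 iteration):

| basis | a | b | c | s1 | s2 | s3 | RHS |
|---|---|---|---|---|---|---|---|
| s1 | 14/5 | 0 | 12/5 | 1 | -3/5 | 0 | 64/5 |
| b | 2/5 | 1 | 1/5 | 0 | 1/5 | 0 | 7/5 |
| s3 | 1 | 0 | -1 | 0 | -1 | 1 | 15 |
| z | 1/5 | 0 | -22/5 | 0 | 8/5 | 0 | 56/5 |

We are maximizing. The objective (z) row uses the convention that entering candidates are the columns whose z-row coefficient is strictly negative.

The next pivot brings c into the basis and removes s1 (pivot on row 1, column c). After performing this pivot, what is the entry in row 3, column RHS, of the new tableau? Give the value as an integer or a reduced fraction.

61/3

Pivot element is row 1, column c: 12/5.
Normalize row 1: new (row 1, RHS) = (64/5)/(12/5) = 16/3.
row 3 ← row 3 − (-1)·(new row 1): 15 − (-1)·(16/3) = 61/3.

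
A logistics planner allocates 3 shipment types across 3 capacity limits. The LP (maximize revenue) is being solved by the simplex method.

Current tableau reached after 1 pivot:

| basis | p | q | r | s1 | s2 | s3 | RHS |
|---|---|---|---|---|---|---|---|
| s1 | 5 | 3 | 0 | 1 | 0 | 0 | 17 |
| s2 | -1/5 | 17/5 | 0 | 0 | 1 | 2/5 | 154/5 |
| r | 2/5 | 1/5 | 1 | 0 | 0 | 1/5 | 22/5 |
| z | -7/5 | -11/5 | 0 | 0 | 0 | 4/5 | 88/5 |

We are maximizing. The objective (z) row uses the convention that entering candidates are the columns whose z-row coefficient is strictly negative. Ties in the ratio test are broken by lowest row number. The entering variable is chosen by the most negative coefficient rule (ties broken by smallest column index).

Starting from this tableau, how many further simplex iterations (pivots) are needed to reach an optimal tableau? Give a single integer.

1

pivot: q in, s1 out → z = 451/15
No improving column remains; optimal.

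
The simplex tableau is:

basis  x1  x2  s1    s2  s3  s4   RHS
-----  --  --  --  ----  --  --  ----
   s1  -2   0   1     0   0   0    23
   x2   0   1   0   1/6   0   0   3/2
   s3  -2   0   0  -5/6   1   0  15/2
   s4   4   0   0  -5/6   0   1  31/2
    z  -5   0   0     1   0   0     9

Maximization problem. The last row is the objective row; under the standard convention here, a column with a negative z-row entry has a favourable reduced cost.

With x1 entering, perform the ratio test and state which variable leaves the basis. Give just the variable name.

s4

Ratios: row 1 (s1): entry -2 ≤ 0, skip; row 2 (x2): entry 0 ≤ 0, skip; row 3 (s3): entry -2 ≤ 0, skip; row 4 (s4): (31/2)/4 = 31/8.
Minimum ratio 31/8 is in the s4 row, so s4 leaves.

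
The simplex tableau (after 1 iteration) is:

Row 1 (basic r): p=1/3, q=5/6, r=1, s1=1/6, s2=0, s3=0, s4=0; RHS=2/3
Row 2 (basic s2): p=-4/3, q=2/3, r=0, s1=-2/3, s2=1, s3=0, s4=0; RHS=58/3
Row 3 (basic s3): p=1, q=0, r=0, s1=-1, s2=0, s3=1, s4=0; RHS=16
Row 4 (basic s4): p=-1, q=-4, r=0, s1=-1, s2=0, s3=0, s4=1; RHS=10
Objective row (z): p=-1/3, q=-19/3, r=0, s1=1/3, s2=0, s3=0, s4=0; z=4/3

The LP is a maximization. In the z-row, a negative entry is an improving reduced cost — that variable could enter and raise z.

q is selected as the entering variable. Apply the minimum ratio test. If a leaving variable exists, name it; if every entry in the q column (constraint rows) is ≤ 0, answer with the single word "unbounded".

Ratios: row 1 (r): (2/3)/(5/6) = 4/5; row 2 (s2): (58/3)/(2/3) = 29; row 3 (s3): entry 0 ≤ 0, skip; row 4 (s4): entry -4 ≤ 0, skip.
Minimum ratio is in the r row, so r leaves.

r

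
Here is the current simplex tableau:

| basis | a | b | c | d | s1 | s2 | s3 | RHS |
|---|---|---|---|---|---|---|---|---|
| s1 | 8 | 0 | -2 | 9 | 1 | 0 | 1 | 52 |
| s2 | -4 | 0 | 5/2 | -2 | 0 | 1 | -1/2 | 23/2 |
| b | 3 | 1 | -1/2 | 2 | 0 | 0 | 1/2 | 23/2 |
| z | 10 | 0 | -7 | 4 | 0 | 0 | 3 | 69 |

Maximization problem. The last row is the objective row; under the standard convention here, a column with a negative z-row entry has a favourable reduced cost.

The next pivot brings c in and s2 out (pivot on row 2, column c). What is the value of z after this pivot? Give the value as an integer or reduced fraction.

Minimum ratio for c: (23/2)/(5/2) = 23/5.
z changes by −(z-row coeff of c)·ratio = −(-7)·(23/5) = 161/5.
New z = 69 + (161/5) = 506/5.

506/5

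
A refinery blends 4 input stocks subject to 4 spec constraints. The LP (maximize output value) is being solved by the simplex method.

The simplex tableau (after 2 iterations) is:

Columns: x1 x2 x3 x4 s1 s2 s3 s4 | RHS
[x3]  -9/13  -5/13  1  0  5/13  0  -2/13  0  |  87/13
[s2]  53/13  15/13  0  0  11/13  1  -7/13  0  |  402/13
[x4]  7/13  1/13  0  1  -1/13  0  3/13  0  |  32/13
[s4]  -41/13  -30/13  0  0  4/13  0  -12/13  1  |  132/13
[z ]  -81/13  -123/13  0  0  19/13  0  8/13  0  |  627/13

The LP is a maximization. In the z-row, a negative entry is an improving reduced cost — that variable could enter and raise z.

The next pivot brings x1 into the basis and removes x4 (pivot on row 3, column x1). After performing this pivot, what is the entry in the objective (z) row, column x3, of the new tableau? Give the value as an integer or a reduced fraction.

0

Pivot element is row 3, column x1: 7/13.
Normalize row 3: new (row 3, x3) = 0/(7/13) = 0.
z-row ← z-row − (-81/13)·(new row 3): 0 − (-81/13)·0 = 0.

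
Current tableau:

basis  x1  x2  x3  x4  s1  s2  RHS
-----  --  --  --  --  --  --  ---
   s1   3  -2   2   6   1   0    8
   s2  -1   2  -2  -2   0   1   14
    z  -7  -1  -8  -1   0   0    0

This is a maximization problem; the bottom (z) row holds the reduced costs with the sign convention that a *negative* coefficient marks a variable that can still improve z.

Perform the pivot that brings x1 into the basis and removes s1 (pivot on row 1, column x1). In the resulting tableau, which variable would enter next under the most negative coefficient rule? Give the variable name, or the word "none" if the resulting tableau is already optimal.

x2

Pivot element 3. New z-row = old z-row − (-7)·(row 1/3).
Updated z-row coefficients: x1: 0, x2: -17/3, x3: -10/3, x4: 13, s1: 7/3, s2: 0.
The most negative is -17/3 in column x2, so x2 would enter next.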